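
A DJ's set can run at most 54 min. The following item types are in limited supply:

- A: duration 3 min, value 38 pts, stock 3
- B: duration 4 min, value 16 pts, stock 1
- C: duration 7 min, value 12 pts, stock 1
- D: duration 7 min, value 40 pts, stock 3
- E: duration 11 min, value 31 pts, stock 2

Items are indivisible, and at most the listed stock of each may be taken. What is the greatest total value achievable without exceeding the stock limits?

Top feasible selections:
- 3×A + 3×D + 2×E: duration 52, value 296
- 3×A + 1×B + 1×C + 3×D + 1×E: duration 52, value 293
- 3×A + 1×B + 3×D + 1×E: duration 45, value 281
Best: 296 pts.

296 pts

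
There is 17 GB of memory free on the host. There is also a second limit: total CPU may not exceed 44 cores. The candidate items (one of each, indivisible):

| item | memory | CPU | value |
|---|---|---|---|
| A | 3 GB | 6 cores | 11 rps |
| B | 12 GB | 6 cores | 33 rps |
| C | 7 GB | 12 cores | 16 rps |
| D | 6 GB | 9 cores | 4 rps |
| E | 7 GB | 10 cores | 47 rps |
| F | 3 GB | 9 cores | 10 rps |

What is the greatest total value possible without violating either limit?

74 rps

Feasible sets respecting both limits:
- A+C+E: memory 17, CPU 28, value 74
- C+E+F: memory 17, CPU 31, value 73
- A+E+F: memory 13, CPU 25, value 68
- C+E: memory 14, CPU 22, value 63
Best: 74 rps.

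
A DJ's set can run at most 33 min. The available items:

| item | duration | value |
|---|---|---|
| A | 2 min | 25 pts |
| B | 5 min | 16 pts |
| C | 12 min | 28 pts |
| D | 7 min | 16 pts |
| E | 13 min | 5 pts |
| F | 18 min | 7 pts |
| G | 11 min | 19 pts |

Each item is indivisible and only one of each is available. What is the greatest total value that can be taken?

Check high-value combinations within 33 min:
- A+B+C+G: duration 2+5+12+11=30, value 25+16+28+19=88
- A+C+D+G: duration 2+12+7+11=32, value 25+28+16+19=88
- A+B+C+D: duration 2+5+12+7=26, value 25+16+28+16=85
- A+B+D+G: duration 2+5+7+11=25, value 25+16+16+19=76
Best: 88 pts.

88 pts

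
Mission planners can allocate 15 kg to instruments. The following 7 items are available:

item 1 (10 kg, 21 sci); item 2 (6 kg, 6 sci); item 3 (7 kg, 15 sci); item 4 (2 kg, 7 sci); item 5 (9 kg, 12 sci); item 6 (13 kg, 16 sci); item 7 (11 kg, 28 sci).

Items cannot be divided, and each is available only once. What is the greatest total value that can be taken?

35 sci

This is a 0/1 knapsack; check combinations near the capacity.
- item 4+item 7: mass 2+11=13, value 7+28=35
- item 7: mass 11, value 28
- item 1+item 4: mass 10+2=12, value 21+7=28
- item 2+item 3+item 4: mass 6+7+2=15, value 6+15+7=28
Best: 35 sci.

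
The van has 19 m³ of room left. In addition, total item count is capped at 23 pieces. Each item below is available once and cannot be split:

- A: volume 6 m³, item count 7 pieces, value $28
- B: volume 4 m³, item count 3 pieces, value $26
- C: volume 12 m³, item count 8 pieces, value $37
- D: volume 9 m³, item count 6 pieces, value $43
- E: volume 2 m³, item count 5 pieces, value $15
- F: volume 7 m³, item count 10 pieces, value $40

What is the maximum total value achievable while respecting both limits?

Feasible sets respecting both limits:
- D+E+F: volume 18, item count 21, value 98
- A+B+D: volume 19, item count 16, value 97
- A+B+F: volume 17, item count 20, value 94
Best: $98.

$98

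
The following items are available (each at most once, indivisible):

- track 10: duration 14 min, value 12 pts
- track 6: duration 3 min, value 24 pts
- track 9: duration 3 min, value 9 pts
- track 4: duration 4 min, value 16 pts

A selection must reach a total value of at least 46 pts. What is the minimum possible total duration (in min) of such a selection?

10

Subsets with value ≥ 46, sorted by total duration:
- track 6+track 9+track 4: duration 10, value 49
- track 10+track 6+track 4: duration 21, value 52
Minimum duration: 10 min.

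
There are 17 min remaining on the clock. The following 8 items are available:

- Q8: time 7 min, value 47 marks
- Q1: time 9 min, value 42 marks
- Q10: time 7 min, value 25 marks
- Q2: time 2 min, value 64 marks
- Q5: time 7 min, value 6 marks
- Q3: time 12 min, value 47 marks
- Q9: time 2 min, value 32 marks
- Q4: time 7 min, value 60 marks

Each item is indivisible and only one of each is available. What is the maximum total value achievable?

171 marks

Check high-value combinations within 17 min:
- Q8+Q2+Q4: time 7+2+7=16, value 47+64+60=171
- Q2+Q9+Q4: time 2+2+7=11, value 64+32+60=156
- Q10+Q2+Q4: time 7+2+7=16, value 25+64+60=149
- Q8+Q2+Q9: time 7+2+2=11, value 47+64+32=143
- Q2+Q3+Q9: time 2+12+2=16, value 64+47+32=143
Best: 171 marks.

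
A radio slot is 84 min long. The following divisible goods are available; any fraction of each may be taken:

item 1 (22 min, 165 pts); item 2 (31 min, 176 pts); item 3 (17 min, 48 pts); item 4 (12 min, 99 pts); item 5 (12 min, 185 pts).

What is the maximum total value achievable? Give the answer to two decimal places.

644.76

Take in order of value per unit:
- item 5 (185/12 per unit): all 12 → value 185, running total 185.00
- item 4 (99/12 per unit): all 12 → value 99, running total 284.00
- item 1 (165/22 per unit): all 22 → value 165, running total 449.00
- item 2 (176/31 per unit): all 31 → value 176, running total 625.00
- item 3 (48/17 per unit): 7 of 17 → value 7×48/17 = 19.7647, running total 644.76
Total 644.76.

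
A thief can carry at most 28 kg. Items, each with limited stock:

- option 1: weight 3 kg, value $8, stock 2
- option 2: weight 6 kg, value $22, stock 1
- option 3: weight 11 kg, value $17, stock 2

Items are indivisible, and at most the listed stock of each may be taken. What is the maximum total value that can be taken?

$56

Top feasible selections:
- 1×option 2 + 2×option 3: weight 28, value 56
- 2×option 1 + 1×option 2 + 1×option 3: weight 23, value 55
Best: $56.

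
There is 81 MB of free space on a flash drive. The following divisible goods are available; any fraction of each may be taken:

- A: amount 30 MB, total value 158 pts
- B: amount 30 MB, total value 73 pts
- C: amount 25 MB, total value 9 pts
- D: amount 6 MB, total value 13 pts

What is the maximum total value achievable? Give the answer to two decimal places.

249.40

Take in order of value per unit:
- A (158/30 per unit): all 30 → value 158, running total 158.00
- B (73/30 per unit): all 30 → value 73, running total 231.00
- D (13/6 per unit): all 6 → value 13, running total 244.00
- C (9/25 per unit): 15 of 25 → value 15×9/25 = 5.4000, running total 249.40
Total 249.40.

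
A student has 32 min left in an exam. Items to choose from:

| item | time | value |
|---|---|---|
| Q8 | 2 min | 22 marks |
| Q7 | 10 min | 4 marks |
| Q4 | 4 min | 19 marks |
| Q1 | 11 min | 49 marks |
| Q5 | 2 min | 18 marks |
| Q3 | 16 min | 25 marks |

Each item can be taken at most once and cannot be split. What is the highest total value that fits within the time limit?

114 marks

Check high-value combinations within 32 min:
- Q8+Q1+Q5+Q3: time 2+11+2+16=31, value 22+49+18+25=114
- Q8+Q7+Q4+Q1+Q5: time 2+10+4+11+2=29, value 22+4+19+49+18=112
- Q8+Q4+Q1+Q5: time 2+4+11+2=19, value 22+19+49+18=108
Best: 114 marks.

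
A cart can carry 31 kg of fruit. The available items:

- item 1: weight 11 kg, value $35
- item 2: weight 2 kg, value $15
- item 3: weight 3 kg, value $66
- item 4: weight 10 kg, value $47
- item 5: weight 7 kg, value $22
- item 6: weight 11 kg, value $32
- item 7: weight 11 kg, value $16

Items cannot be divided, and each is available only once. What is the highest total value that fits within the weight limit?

$170

Check high-value combinations within 31 kg:
- item 1+item 3+item 4+item 5: weight 11+3+10+7=31, value 35+66+47+22=170
- item 3+item 4+item 5+item 6: weight 3+10+7+11=31, value 66+47+22+32=167
- item 1+item 2+item 3+item 4: weight 11+2+3+10=26, value 35+15+66+47=163
- item 2+item 3+item 4+item 6: weight 2+3+10+11=26, value 15+66+47+32=160
Best: $170.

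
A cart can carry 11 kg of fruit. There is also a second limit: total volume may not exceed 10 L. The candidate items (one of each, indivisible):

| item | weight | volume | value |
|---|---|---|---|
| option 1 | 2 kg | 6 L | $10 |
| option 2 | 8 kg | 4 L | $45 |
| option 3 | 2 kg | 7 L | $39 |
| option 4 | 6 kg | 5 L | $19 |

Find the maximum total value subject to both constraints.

$55

Feasible sets respecting both limits:
- option 1+option 2: weight 10, volume 10, value 55
- option 2: weight 8, volume 4, value 45
- option 3: weight 2, volume 7, value 39
- option 4: weight 6, volume 5, value 19
Best: $55.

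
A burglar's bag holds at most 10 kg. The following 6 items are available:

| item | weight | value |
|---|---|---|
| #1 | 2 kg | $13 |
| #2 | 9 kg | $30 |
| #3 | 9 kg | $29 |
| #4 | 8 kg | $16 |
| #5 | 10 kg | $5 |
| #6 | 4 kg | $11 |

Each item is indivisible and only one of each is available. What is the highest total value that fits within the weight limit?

$30

Check high-value combinations within 10 kg:
- #2: weight 9, value 30
- #3: weight 9, value 29
- #1+#4: weight 2+8=10, value 13+16=29
- #1+#6: weight 2+4=6, value 13+11=24
- #4: weight 8, value 16
Best: $30.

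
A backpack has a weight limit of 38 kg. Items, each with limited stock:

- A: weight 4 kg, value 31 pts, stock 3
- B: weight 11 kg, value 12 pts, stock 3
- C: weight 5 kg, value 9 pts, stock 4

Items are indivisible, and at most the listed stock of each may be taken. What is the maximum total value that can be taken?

132 pts

Top feasible selections:
- 3×A + 1×B + 3×C: weight 38, value 132
- 3×A + 4×C: weight 32, value 129
- 3×A + 1×B + 2×C: weight 33, value 123
- 3×A + 3×C: weight 27, value 120
Best: 132 pts.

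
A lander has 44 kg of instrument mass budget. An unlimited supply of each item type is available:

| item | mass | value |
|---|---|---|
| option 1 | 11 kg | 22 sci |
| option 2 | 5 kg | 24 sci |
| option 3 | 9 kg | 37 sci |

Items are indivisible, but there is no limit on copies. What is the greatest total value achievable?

205 sci

Best value-per-unit is option 2 at 24/5; filling with it alone gives 8×24 = 192.
Optimal mix: 7×option 2 + 1×option 3 → mass 44, value 205.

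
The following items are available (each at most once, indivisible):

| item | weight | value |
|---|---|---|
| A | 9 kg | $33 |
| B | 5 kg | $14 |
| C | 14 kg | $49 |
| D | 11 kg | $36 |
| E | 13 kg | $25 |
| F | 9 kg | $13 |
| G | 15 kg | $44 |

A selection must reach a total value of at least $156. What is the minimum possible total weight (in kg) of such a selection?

49

Subsets with value ≥ 156, sorted by total weight:
- A+C+D+G: weight 49, value 162
- A+B+C+D+E: weight 52, value 157
Minimum weight: 49 kg.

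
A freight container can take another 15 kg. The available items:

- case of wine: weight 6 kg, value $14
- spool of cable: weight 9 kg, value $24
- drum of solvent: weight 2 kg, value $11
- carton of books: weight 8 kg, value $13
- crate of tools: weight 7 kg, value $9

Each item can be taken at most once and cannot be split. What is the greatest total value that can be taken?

$38

Check high-value combinations within 15 kg:
- case of wine+spool of cable: weight 6+9=15, value 14+24=38
- spool of cable+drum of solvent: weight 9+2=11, value 24+11=35
- case of wine+drum of solvent+crate of tools: weight 6+2+7=15, value 14+11+9=34
- case of wine+carton of books: weight 6+8=14, value 14+13=27
- case of wine+drum of solvent: weight 6+2=8, value 14+11=25
Best: $38.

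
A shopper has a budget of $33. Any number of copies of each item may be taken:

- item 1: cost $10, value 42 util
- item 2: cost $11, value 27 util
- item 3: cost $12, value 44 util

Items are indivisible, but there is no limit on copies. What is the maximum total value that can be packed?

128 util

Best value-per-unit is item 1 at 42/10; filling with it alone gives 3×42 = 126.
Optimal mix: 2×item 1 + 1×item 3 → cost 32, value 128.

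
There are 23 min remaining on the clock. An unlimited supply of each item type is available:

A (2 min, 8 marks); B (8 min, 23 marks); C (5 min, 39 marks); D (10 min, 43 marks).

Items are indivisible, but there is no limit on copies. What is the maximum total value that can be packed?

Best value-per-unit is C at 39/5; filling with it alone gives 4×39 = 156.
Optimal mix: 1×A + 4×C → time 22, value 164.

164 marks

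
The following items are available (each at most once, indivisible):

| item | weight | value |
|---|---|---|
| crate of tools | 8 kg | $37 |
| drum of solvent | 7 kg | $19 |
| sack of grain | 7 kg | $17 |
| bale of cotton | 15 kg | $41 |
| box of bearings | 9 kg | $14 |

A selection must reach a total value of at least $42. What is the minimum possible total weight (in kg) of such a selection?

15

Subsets with value ≥ 42, sorted by total weight:
- crate of tools+drum of solvent: weight 15, value 56
- crate of tools+sack of grain: weight 15, value 54
Minimum weight: 15 kg.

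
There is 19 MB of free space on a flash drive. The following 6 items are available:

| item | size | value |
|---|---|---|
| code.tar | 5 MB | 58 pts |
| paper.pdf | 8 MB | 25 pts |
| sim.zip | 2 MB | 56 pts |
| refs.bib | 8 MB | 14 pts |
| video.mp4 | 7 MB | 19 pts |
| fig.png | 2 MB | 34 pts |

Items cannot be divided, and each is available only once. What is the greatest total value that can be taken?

Check high-value combinations within 19 MB:
- code.tar+paper.pdf+sim.zip+fig.png: size 5+8+2+2=17, value 58+25+56+34=173
- code.tar+sim.zip+video.mp4+fig.png: size 5+2+7+2=16, value 58+56+19+34=167
- code.tar+sim.zip+refs.bib+fig.png: size 5+2+8+2=17, value 58+56+14+34=162
Best: 173 pts.

173 pts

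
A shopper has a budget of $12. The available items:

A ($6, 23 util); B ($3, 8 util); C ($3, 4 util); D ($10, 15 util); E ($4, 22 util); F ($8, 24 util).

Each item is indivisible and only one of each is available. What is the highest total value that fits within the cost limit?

This is a 0/1 knapsack; check combinations near the capacity.
- E+F: cost 4+8=12, value 22+24=46
- A+E: cost 6+4=10, value 23+22=45
- A+B+C: cost 6+3+3=12, value 23+8+4=35
Best: 46 util.

46 util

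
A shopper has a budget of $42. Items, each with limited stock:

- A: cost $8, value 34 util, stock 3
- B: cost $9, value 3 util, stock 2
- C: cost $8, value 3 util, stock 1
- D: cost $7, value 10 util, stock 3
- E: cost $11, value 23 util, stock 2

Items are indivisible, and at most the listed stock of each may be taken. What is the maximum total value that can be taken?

Best selections within cost 42 and stock limits:
- 3×A + 1×D + 1×E: cost 42, value 135
- 3×A + 1×E: cost 35, value 125
Best: 135 util.

135 util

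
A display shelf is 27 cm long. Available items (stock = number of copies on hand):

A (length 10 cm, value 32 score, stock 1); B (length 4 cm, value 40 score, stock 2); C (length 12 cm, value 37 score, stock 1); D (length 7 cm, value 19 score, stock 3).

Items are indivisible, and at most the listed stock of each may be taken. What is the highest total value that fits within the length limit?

136 score

Top feasible selections:
- 2×B + 1×C + 1×D: length 27, value 136
- 1×A + 2×B + 1×D: length 25, value 131
- 2×B + 2×D: length 22, value 118
- 2×B + 1×C: length 20, value 117
Best: 136 score.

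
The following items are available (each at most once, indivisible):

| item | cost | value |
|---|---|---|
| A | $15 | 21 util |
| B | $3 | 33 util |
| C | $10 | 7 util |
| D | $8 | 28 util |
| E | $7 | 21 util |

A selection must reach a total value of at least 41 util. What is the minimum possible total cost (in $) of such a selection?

10

Subsets with value ≥ 41, sorted by total cost:
- B+E: cost 10, value 54
- B+D: cost 11, value 61
Minimum cost: 10 $.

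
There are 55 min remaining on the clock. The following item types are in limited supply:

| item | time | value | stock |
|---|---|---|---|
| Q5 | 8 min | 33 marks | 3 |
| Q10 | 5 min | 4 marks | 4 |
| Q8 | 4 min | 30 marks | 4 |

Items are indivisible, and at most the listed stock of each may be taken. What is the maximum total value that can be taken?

231 marks

Top feasible selections:
- 3×Q5 + 3×Q10 + 4×Q8: time 55, value 231
- 3×Q5 + 2×Q10 + 4×Q8: time 50, value 227
- 3×Q5 + 1×Q10 + 4×Q8: time 45, value 223
Best: 231 marks.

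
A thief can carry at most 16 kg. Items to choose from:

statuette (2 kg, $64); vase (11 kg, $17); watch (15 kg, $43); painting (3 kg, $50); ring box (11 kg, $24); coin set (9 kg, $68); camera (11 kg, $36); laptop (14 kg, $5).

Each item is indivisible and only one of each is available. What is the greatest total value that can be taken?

$182

This is a 0/1 knapsack; check combinations near the capacity.
- statuette+painting+coin set: weight 2+3+9=14, value 64+50+68=182
- statuette+painting+camera: weight 2+3+11=16, value 64+50+36=150
- statuette+painting+ring box: weight 2+3+11=16, value 64+50+24=138
- statuette+coin set: weight 2+9=11, value 64+68=132
- statuette+vase+painting: weight 2+11+3=16, value 64+17+50=131
Best: $182.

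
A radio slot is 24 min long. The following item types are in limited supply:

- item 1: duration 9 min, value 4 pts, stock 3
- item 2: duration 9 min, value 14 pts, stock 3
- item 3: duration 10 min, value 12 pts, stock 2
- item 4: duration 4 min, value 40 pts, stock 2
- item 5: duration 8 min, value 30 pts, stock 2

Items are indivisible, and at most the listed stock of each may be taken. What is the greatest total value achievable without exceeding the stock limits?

Top feasible selections:
- 2×item 4 + 2×item 5: duration 24, value 140
- 2×item 4 + 1×item 5: duration 16, value 110
- 1×item 4 + 2×item 5: duration 20, value 100
- 1×item 2 + 2×item 4: duration 17, value 94
Best: 140 pts.

140 pts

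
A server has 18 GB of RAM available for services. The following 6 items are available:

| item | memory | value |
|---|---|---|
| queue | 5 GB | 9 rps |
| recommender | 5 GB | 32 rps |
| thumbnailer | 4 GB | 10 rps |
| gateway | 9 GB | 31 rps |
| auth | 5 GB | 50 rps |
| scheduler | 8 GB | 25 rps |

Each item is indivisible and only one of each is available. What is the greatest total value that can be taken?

107 rps

Check high-value combinations within 18 GB:
- recommender+auth+scheduler: memory 5+5+8=18, value 32+50+25=107
- recommender+thumbnailer+auth: memory 5+4+5=14, value 32+10+50=92
- queue+recommender+auth: memory 5+5+5=15, value 9+32+50=91
Best: 107 rps.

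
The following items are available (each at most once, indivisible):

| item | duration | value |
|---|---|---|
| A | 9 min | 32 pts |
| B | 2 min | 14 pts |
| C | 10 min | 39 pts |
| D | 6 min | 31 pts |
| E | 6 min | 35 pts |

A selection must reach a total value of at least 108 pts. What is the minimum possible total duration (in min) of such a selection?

Subsets with value ≥ 108, sorted by total duration:
- A+B+D+E: duration 23, value 112
- B+C+D+E: duration 24, value 119
Minimum duration: 23 min.

23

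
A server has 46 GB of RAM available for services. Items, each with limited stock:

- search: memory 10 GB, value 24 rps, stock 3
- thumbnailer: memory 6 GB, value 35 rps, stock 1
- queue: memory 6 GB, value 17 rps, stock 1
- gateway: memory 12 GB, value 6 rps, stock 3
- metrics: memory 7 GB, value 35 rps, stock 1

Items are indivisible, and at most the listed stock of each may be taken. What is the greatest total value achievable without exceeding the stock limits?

142 rps

Best selections within memory 46 and stock limits:
- 3×search + 1×thumbnailer + 1×metrics: memory 43, value 142
- 2×search + 1×thumbnailer + 1×queue + 1×metrics: memory 39, value 135
- 3×search + 1×thumbnailer + 1×queue: memory 42, value 124
Best: 142 rps.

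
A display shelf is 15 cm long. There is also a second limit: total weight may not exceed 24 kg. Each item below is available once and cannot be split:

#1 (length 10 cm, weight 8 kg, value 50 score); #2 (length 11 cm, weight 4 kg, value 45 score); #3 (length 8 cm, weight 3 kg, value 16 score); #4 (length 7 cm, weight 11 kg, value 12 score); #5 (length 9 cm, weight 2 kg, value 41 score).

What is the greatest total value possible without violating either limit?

50 score

Feasible sets respecting both limits:
- #1: length 10, weight 8, value 50
- #2: length 11, weight 4, value 45
- #5: length 9, weight 2, value 41
Best: 50 score.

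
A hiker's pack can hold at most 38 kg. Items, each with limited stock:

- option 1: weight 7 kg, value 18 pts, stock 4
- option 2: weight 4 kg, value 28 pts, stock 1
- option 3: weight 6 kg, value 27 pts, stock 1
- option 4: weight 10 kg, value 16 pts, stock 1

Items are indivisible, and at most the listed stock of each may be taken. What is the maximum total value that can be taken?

127 pts

Top feasible selections:
- 4×option 1 + 1×option 2 + 1×option 3: weight 38, value 127
- 3×option 1 + 1×option 2 + 1×option 3: weight 31, value 109
- 2×option 1 + 1×option 2 + 1×option 3 + 1×option 4: weight 34, value 107
Best: 127 pts.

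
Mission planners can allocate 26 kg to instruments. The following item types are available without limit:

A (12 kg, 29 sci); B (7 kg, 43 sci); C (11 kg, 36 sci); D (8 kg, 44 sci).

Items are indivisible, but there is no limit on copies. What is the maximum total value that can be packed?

132 sci

Best value-per-unit is B at 43/7; filling with it alone gives 3×43 = 129.
Optimal mix: 3×D → mass 24, value 132.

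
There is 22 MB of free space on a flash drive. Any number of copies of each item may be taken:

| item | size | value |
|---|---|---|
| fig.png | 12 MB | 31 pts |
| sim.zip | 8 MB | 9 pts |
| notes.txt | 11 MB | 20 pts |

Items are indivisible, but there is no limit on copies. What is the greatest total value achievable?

40 pts

Best value-per-unit is fig.png at 31/12; filling with it alone gives 1×31 = 31.
Optimal mix: 1×fig.png + 1×sim.zip → size 20, value 40.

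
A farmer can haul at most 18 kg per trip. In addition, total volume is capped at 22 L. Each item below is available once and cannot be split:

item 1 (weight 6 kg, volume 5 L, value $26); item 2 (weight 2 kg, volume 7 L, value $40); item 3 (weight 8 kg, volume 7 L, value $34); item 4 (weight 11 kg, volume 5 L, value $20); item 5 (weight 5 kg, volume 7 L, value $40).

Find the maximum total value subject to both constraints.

Feasible sets respecting both limits:
- item 2+item 3+item 5: weight 15, volume 21, value 114
- item 1+item 2+item 5: weight 13, volume 19, value 106
- item 1+item 2+item 3: weight 16, volume 19, value 100
- item 2+item 4+item 5: weight 18, volume 19, value 100
Best: $114.

$114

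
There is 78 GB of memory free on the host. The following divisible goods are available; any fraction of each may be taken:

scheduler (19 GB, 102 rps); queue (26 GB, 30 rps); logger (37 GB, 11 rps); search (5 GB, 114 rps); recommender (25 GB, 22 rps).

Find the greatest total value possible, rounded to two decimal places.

Take in order of value per unit:
- search (114/5 per unit): all 5 → value 114, running total 114.00
- scheduler (102/19 per unit): all 19 → value 102, running total 216.00
- queue (30/26 per unit): all 26 → value 30, running total 246.00
- recommender (22/25 per unit): all 25 → value 22, running total 268.00
- logger (11/37 per unit): 3 of 37 → value 3×11/37 = 0.8919, running total 268.89
Total 268.89.

268.89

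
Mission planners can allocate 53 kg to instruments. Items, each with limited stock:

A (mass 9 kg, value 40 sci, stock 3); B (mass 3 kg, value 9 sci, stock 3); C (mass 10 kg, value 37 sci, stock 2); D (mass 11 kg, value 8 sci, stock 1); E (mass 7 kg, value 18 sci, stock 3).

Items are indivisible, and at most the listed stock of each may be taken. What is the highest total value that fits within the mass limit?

212 sci

Top feasible selections:
- 3×A + 2×B + 2×C: mass 53, value 212
- 3×A + 1×B + 2×C: mass 50, value 203
- 3×A + 3×B + 1×C + 1×E: mass 53, value 202
Best: 212 sci.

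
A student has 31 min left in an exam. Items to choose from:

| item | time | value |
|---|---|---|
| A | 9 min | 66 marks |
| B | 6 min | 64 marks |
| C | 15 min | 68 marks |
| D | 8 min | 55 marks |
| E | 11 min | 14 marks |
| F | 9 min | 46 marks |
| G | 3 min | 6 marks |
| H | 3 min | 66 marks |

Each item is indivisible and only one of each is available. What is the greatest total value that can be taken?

257 marks

Check high-value combinations within 31 min:
- A+B+D+G+H: time 9+6+8+3+3=29, value 66+64+55+6+66=257
- A+B+D+H: time 9+6+8+3=26, value 66+64+55+66=251
- A+B+F+G+H: time 9+6+9+3+3=30, value 66+64+46+6+66=248
Best: 257 marks.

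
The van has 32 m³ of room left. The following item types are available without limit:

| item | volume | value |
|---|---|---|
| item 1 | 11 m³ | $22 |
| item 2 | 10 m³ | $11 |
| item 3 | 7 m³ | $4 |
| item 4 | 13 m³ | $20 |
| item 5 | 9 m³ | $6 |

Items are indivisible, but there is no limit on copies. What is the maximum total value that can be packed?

Best value-per-unit is item 1 at 22/11; filling with it alone gives 2×22 = 44.
Optimal mix: 2×item 1 + 1×item 2 → volume 32, value 55.

$55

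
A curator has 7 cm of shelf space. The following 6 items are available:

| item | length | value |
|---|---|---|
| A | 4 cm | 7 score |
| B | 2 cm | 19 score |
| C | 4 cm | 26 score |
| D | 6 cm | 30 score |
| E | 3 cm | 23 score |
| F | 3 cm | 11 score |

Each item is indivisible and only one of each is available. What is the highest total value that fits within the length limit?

This is a 0/1 knapsack; check combinations near the capacity.
- C+E: length 4+3=7, value 26+23=49
- B+C: length 2+4=6, value 19+26=45
- B+E: length 2+3=5, value 19+23=42
- C+F: length 4+3=7, value 26+11=37
- E+F: length 3+3=6, value 23+11=34
Best: 49 score.

49 score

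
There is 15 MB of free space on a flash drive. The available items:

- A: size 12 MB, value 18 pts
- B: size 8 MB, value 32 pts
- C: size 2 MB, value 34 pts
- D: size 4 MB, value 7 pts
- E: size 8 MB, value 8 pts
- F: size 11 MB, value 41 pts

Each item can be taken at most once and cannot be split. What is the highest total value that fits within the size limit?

75 pts

Check high-value combinations within 15 MB:
- C+F: size 2+11=13, value 34+41=75
- B+C+D: size 8+2+4=14, value 32+34+7=73
- B+C: size 8+2=10, value 32+34=66
Best: 75 pts.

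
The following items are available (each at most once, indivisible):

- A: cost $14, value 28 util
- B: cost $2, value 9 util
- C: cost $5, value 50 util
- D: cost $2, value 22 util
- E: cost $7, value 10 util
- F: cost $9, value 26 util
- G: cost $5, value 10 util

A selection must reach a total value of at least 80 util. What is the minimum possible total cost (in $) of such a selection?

Subsets with value ≥ 80, sorted by total cost:
- B+C+D: cost 9, value 81
- C+D+G: cost 12, value 82
- B+C+D+G: cost 14, value 91
Minimum cost: 9 $.

9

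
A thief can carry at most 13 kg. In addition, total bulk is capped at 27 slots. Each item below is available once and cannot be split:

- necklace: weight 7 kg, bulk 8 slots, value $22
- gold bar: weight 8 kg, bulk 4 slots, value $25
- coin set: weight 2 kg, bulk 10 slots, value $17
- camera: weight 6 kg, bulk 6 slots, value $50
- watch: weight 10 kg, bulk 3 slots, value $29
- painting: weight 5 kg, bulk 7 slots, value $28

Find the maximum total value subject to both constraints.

Feasible sets respecting both limits:
- coin set+camera+painting: weight 13, bulk 23, value 95
- camera+painting: weight 11, bulk 13, value 78
- necklace+camera: weight 13, bulk 14, value 72
- coin set+camera: weight 8, bulk 16, value 67
Best: $95.

$95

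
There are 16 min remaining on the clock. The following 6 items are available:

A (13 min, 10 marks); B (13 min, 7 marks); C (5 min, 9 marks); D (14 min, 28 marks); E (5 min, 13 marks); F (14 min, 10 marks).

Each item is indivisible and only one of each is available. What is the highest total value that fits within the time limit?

28 marks

Check high-value combinations within 16 min:
- D: time 14, value 28
- C+E: time 5+5=10, value 9+13=22
- E: time 5, value 13
- A: time 13, value 10
Best: 28 marks.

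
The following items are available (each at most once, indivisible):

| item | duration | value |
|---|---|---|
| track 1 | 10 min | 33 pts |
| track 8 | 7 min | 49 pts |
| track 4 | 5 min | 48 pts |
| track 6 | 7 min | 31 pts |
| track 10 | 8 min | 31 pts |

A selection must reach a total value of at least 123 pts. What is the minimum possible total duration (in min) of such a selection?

Subsets with value ≥ 123, sorted by total duration:
- track 8+track 4+track 6: duration 19, value 128
- track 8+track 4+track 10: duration 20, value 128
- track 1+track 8+track 4: duration 22, value 130
- track 8+track 4+track 6+track 10: duration 27, value 159
Minimum duration: 19 min.

19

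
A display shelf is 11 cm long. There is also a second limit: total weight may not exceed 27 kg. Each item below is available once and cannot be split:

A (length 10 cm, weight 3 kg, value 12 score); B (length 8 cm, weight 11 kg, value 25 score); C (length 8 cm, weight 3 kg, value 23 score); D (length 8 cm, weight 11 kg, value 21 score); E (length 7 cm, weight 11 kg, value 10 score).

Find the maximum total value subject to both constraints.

25 score

Feasible sets respecting both limits:
- B: length 8, weight 11, value 25
- C: length 8, weight 3, value 23
- D: length 8, weight 11, value 21
- A: length 10, weight 3, value 12
Best: 25 score.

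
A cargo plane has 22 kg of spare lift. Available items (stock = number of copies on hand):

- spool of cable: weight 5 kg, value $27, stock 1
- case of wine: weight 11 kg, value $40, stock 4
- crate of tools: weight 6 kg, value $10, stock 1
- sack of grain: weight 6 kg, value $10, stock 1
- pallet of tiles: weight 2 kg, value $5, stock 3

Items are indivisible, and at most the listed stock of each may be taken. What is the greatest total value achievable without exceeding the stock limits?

Best selections within weight 22 and stock limits:
- 1×spool of cable + 1×case of wine + 3×pallet of tiles: weight 22, value 82
- 2×case of wine: weight 22, value 80
- 1×spool of cable + 1×case of wine + 2×pallet of tiles: weight 20, value 77
- 1×spool of cable + 1×case of wine + 1×sack of grain: weight 22, value 77
Best: $82.

$82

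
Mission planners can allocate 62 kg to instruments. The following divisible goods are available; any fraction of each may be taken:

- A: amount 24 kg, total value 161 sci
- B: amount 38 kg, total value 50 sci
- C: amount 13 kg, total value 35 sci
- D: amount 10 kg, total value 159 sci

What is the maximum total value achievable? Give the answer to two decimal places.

374.74

Take in order of value per unit:
- D (159/10 per unit): all 10 → value 159, running total 159.00
- A (161/24 per unit): all 24 → value 161, running total 320.00
- C (35/13 per unit): all 13 → value 35, running total 355.00
- B (50/38 per unit): 15 of 38 → value 15×50/38 = 19.7368, running total 374.74
Total 374.74.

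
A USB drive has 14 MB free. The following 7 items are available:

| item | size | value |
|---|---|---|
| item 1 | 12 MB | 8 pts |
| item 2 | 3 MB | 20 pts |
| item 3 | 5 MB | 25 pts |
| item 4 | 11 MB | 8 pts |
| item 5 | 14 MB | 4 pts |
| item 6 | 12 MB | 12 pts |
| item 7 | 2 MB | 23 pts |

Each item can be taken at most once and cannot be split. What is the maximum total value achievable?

68 pts

Check high-value combinations within 14 MB:
- item 2+item 3+item 7: size 3+5+2=10, value 20+25+23=68
- item 3+item 7: size 5+2=7, value 25+23=48
- item 2+item 3: size 3+5=8, value 20+25=45
Best: 68 pts.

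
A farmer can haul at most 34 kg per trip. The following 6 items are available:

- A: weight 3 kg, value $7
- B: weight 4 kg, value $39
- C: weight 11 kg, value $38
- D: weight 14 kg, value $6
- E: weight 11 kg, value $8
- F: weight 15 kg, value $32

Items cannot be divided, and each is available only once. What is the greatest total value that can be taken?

Check high-value combinations within 34 kg:
- A+B+C+F: weight 3+4+11+15=33, value 7+39+38+32=116
- B+C+F: weight 4+11+15=30, value 39+38+32=109
- A+B+C+E: weight 3+4+11+11=29, value 7+39+38+8=92
- A+B+C+D: weight 3+4+11+14=32, value 7+39+38+6=90
- A+B+E+F: weight 3+4+11+15=33, value 7+39+8+32=86
Best: $116.

$116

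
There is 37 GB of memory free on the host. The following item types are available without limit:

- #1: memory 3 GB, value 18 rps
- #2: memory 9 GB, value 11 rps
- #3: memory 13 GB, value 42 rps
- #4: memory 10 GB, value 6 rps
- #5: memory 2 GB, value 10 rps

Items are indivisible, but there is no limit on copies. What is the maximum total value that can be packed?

218 rps

Best value-per-unit is #1 at 18/3; filling with it alone gives 12×18 = 216.
Optimal mix: 11×#1 + 2×#5 → memory 37, value 218.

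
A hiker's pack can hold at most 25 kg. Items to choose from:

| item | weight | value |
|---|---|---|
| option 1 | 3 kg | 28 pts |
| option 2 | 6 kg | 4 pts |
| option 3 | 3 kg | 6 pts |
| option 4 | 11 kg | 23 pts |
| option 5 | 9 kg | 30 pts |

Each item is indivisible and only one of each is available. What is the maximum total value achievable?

81 pts

Check high-value combinations within 25 kg:
- option 1+option 4+option 5: weight 3+11+9=23, value 28+23+30=81
- option 1+option 2+option 3+option 5: weight 3+6+3+9=21, value 28+4+6+30=68
- option 1+option 3+option 5: weight 3+3+9=15, value 28+6+30=64
- option 1+option 2+option 5: weight 3+6+9=18, value 28+4+30=62
- option 1+option 2+option 3+option 4: weight 3+6+3+11=23, value 28+4+6+23=61
Best: 81 pts.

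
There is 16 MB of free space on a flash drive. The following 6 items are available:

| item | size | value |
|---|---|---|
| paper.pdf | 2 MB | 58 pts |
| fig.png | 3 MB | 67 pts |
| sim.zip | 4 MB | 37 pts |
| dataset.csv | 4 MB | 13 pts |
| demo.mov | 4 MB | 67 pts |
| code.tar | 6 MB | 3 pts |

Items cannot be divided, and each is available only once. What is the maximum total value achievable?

Check high-value combinations within 16 MB:
- paper.pdf+fig.png+sim.zip+demo.mov: size 2+3+4+4=13, value 58+67+37+67=229
- paper.pdf+fig.png+dataset.csv+demo.mov: size 2+3+4+4=13, value 58+67+13+67=205
- paper.pdf+fig.png+demo.mov+code.tar: size 2+3+4+6=15, value 58+67+67+3=195
- paper.pdf+fig.png+demo.mov: size 2+3+4=9, value 58+67+67=192
Best: 229 pts.

229 pts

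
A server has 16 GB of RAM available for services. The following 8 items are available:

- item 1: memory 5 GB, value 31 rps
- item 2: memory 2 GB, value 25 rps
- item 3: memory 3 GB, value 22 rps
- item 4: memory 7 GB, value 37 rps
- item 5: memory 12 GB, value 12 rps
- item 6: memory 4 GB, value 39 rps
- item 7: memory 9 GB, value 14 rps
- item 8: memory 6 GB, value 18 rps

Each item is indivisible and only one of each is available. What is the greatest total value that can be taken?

123 rps

Check high-value combinations within 16 GB:
- item 2+item 3+item 4+item 6: memory 2+3+7+4=16, value 25+22+37+39=123
- item 1+item 2+item 3+item 6: memory 5+2+3+4=14, value 31+25+22+39=117
- item 1+item 4+item 6: memory 5+7+4=16, value 31+37+39=107
Best: 123 rps.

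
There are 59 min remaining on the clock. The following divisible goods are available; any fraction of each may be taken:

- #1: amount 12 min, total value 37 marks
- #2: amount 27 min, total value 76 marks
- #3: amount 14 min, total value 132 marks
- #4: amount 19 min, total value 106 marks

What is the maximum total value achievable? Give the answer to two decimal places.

Take in order of value per unit:
- #3 (132/14 per unit): all 14 → value 132, running total 132.00
- #4 (106/19 per unit): all 19 → value 106, running total 238.00
- #1 (37/12 per unit): all 12 → value 37, running total 275.00
- #2 (76/27 per unit): 14 of 27 → value 14×76/27 = 39.4074, running total 314.41
Total 314.41.

314.41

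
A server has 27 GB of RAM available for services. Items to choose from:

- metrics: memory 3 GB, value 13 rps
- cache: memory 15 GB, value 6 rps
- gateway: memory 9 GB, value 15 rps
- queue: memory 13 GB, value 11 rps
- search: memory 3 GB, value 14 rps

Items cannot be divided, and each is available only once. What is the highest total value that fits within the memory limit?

42 rps

Check high-value combinations within 27 GB:
- metrics+gateway+search: memory 3+9+3=15, value 13+15+14=42
- gateway+queue+search: memory 9+13+3=25, value 15+11+14=40
- metrics+gateway+queue: memory 3+9+13=25, value 13+15+11=39
- metrics+queue+search: memory 3+13+3=19, value 13+11+14=38
Best: 42 rps.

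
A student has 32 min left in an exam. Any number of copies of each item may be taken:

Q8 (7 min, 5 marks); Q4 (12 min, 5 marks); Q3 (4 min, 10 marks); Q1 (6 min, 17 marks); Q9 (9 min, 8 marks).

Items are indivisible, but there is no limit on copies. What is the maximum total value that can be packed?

Best value-per-unit is Q1 at 17/6; filling with it alone gives 5×17 = 85.
Optimal mix: 2×Q3 + 4×Q1 → time 32, value 88.

88 marks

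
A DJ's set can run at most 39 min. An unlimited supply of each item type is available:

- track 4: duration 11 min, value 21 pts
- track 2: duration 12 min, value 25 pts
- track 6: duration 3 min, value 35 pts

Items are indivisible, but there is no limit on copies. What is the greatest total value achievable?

Best value-per-unit is track 6 at 35/3, and filling with it alone uses duration 13×3=39. No mix of the others beats 13×35 = 455.

455 pts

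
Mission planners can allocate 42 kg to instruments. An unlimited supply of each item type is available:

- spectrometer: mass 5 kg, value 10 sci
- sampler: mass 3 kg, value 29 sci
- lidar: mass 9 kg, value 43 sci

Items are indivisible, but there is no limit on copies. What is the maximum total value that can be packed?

406 sci

Best value-per-unit is sampler at 29/3, and filling with it alone uses mass 14×3=42. No mix of the others beats 14×29 = 406.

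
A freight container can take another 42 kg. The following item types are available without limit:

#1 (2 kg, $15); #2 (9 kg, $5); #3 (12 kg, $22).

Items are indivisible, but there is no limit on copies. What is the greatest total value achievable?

$315

Best value-per-unit is #1 at 15/2, and filling with it alone uses weight 21×2=42. No mix of the others beats 21×15 = 315.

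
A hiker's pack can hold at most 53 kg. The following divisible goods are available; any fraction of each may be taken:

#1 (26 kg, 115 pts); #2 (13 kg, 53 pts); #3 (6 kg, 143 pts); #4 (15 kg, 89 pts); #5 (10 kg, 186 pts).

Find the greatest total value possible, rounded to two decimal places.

515.31

Take in order of value per unit:
- #3 (143/6 per unit): all 6 → value 143, running total 143.00
- #5 (186/10 per unit): all 10 → value 186, running total 329.00
- #4 (89/15 per unit): all 15 → value 89, running total 418.00
- #1 (115/26 per unit): 22 of 26 → value 22×115/26 = 97.3077, running total 515.31
Total 515.31.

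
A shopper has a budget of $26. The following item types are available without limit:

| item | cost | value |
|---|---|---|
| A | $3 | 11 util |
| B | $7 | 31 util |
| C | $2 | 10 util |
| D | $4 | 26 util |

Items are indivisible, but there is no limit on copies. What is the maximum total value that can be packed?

166 util

Best value-per-unit is D at 26/4; filling with it alone gives 6×26 = 156.
Optimal mix: 1×C + 6×D → cost 26, value 166.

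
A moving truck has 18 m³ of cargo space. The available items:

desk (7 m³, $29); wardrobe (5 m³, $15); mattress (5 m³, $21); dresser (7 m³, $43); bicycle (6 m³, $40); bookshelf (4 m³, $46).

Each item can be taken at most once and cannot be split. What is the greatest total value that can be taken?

Check high-value combinations within 18 m³:
- dresser+bicycle+bookshelf: volume 7+6+4=17, value 43+40+46=129
- desk+dresser+bookshelf: volume 7+7+4=18, value 29+43+46=118
- desk+bicycle+bookshelf: volume 7+6+4=17, value 29+40+46=115
- mattress+dresser+bookshelf: volume 5+7+4=16, value 21+43+46=110
- mattress+bicycle+bookshelf: volume 5+6+4=15, value 21+40+46=107
Best: $129.

$129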